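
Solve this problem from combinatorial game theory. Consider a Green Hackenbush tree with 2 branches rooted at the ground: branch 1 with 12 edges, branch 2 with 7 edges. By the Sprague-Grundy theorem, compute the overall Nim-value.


The tree has 2 branches from the ground vertex.
In Green Hackenbush, the Nim-value of a simple path of length k is k.
Branch 1: length 12, Nim-value = 12
Branch 2: length 7, Nim-value = 7
Total Nim-value = XOR of all branch values:
0 XOR 12 = 12
12 XOR 7 = 11
Nim-value of the tree = 11

11


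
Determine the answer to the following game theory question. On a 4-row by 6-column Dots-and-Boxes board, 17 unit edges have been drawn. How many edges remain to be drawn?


Grid: 4 x 6 boxes, i.e. 5 rows and 7 columns of dots.
Horizontal edges: (rows + 1) * cols = 5 * 6 = 30
Vertical edges: rows * (cols + 1) = 4 * 7 = 28
Total edges: 30 + 28 = 58
Edges drawn: 17
Remaining: 58 - 17 = 41

41


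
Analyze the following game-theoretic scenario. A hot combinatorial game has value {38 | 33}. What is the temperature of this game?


The game is {38 | 33}, a switch {a | b} with numbers a > b.
Cooling {a | b} by t gives {a - t | b + t}, which stops being hot when a - t = b + t, i.e. at t = (a - b)/2. So the temperature of a switch is (a - b)/2.
Temperature = (Left option - Right option) / 2
= (38 - (33)) / 2
= 5 / 2
= 5/2

5/2


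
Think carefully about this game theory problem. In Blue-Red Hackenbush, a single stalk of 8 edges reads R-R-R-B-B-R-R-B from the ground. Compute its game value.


Edges (from ground): R-R-R-B-B-R-R-B
By Berlekamp's sign-expansion rule, a Blue-Red Hackenbush stalk has the value of the surreal number whose sign sequence is the edge sequence with B -> + and R -> -.
Sign sequence: ---++--+
Trace the sign expansion in the surreal number tree, starting from 0:
Edge 1: R (sign -) -> bounds (-inf, 0), value = -1
Edge 2: R (sign -) -> bounds (-inf, -1), value = -2
Edge 3: R (sign -) -> bounds (-inf, -2), value = -3
Edge 4: B (sign +) -> bounds (-3, -2), value = -5/2
Edge 5: B (sign +) -> bounds (-5/2, -2), value = -9/4
Edge 6: R (sign -) -> bounds (-5/2, -9/4), value = -19/8
Edge 7: R (sign -) -> bounds (-5/2, -19/8), value = -39/16
Edge 8: B (sign +) -> bounds (-39/16, -19/8), value = -77/32
Game value = -77/32

-77/32


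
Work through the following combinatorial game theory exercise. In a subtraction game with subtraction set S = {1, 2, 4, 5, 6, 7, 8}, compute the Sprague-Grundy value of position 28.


The subtraction set is S = {1, 2, 4, 5, 6, 7, 8}.
G(k) = mex{ G(k - s) : s in S, s <= k }. We compute iteratively: G(0) = 0.
G(1) = mex({0}) = 1
G(2) = mex({0, 1}) = 2
G(3) = mex({1, 2}) = 0
G(4) = mex({0, 2}) = 1
G(5) = mex({0, 1}) = 2
G(6) = mex({0, 1, 2}) = 3
G(7) = mex({0, 1, 2, 3}) = 4
G(8) = mex({0, 1, 2, 3, 4}) = 5
G(9) = mex({0, 1, 2, 4, 5}) = 3
G(10) = mex({0, 1, 2, 3, 5}) = 4
G(11) = mex({0, 1, 2, 3, 4}) = 5
G(12) = mex({1, 2, 3, 4, 5}) = 0
G(13) = mex({0, 2, 3, 4, 5}) = 1
G(14) = mex({0, 1, 3, 4, 5}) = 2
G(15) = mex({1, 2, 3, 4, 5}) = 0
G(16) = mex({0, 2, 3, 4, 5}) = 1
G(17) = mex({0, 1, 3, 4, 5}) = 2
G(18) = mex({0, 1, 2, 4, 5}) = 3
G(19) = mex({0, 1, 2, 3, 5}) = 4
Observe that G(12)..G(19) = 0, 1, 2, 0, 1, 2, 3, 4 repeats G(0)..G(7) = 0, 1, 2, 0, 1, 2, 3, 4.
For k >= max(S) = 8, G(k) is determined by the previous 8 values G(k-8)..G(k-1); a window of 8 consecutive values has recurred shifted by 12, so by induction G(k + 12) = G(k) for all k >= 0: the sequence is periodic from the start with period 12.
One period: G(0..11) = 0, 1, 2, 0, 1, 2, 3, 4, 5, 3, 4, 5.
28 mod 12 = 4, so G(28) = G(4) = 1.

1


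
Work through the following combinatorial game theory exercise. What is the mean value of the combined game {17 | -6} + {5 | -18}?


G1 = {17 | -6}, G2 = {5 | -18}
Each is a switch {a | b} with numbers a > b; its mean value is (a + b)/2, and mean value is additive over game sums: m(G1 + G2) = m(G1) + m(G2).
Mean of G1 = (17 + (-6))/2 = 11/2 = 11/2
Mean of G2 = (5 + (-18))/2 = -13/2 = -13/2
Mean of G1 + G2 = 11/2 + -13/2 = -1

-1


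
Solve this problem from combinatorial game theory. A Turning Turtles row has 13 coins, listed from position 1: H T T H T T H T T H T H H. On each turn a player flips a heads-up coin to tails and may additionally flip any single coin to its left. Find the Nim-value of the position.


Coins: H T T H T T H T T H T H H
Key fact: a single head at position k behaves exactly like a Nim heap of size k (turning it to T and optionally flipping a coin at j < k corresponds to moving the heap from k to j, or to 0), and heads combine as a disjunctive sum (two heads at the same place would cancel, matching j XOR j = 0). So the Nim-value is the XOR of the 1-indexed positions of the heads.
Face-up positions (1-indexed): [1, 4, 7, 10, 12, 13]
XOR 0 with 1: 0 XOR 1 = 1
XOR 1 with 4: 1 XOR 4 = 5
XOR 5 with 7: 5 XOR 7 = 2
XOR 2 with 10: 2 XOR 10 = 8
XOR 8 with 12: 8 XOR 12 = 4
XOR 4 with 13: 4 XOR 13 = 9
Nim-value = 9

9


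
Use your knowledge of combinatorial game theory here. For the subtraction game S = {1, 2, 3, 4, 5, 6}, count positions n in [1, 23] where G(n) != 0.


Subtraction set S = {1, 2, 3, 4, 5, 6}, so G(n) = n mod 7.
G(n) = 0 when n is a multiple of 7.
Multiples of 7 in [1, 23]: 3
N-positions (nonzero Grundy) = 23 - 3 = 20

20


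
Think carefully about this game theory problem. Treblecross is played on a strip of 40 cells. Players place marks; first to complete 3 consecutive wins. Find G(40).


Treblecross: place X on empty cells; 3-in-a-row wins.
Playing within two cells of an existing X lets the opponent win at once, so sensible play treats the cells i-2..i+2 around each X as dead. The player left with no safe cell loses, so this is a normal-play take-away game on strips of safe cells.
Placing X at cell i (0-indexed) of a strip of k safe cells leaves independent strips of sizes max(0, i-2) and max(0, k-i-3). Hence G(k) = mex{ G(max(0,i-2)) XOR G(max(0,k-i-3)) : 0 <= i < k }, with G(0) = 0.
G(1): splits (0,0):0^0=0 -> mex({0}) = 1
G(2): splits (0,0):0^0=0 -> mex({0}) = 1
G(3): splits (0,0):0^0=0 -> mex({0}) = 1
G(4): splits (0,1):0^1=1 (0,0):0^0=0 -> mex({0, 1}) = 2
G(5): splits (0,2):0^1=1 (0,1):0^1=1 (0,0):0^0=0 -> mex({0, 1}) = 2
G(6) = mex({1}) = 0
G(7) = mex({0, 1, 2}) = 3
G(8) = mex({0, 1, 2}) = 3
G(9) = mex({0, 2}) = 1
G(10) = mex({0, 2, 3}) = 1
G(11) = mex({0, 3}) = 1
G(12) = mex({1, 3}) = 0
G(13) = mex({0, 1, 2, 3}) = 4
G(14) = mex({0, 1, 2}) = 3
G(15) = mex({0, 1, 2}) = 3
G(16) = mex({0, 1, 2, 4}) = 3
G(17) = mex({0, 1, 3, 4}) = 2
G(18) = mex({0, 1, 3, 4}) = 2
G(19) = mex({0, 1, 3, 5}) = 2
G(20) = mex({0, 1, 2, 3, 5}) = 4
G(21) = mex({0, 1, 2, 3, 5}) = 4
G(22) = mex({1, 2, 6}) = 0
G(23) = mex({0, 1, 2, 3, 4, 6}) = 5
G(24) = mex({0, 1, 2, 3, 4}) = 5
G(25) = mex({0, 1, 3, 4, 7}) = 2
G(26) = mex({0, 1, 3, 4, 5, 7}) = 2
G(27) = mex({0, 1, 3, 5}) = 2
G(28) = mex({0, 1, 2, 5}) = 3
G(29) = mex({0, 1, 2, 4, 5, 6}) = 3
G(30) = mex({1, 2, 4, 6}) = 0
G(31) = mex({0, 1, 2, 3, 4, 6}) = 5
G(32) = mex({1, 2, 3, 4, 7}) = 0
G(33) = mex({0, 3, 7}) = 1
G(34) = mex({0, 2, 3, 5, 7}) = 1
G(35) = mex({0, 2, 3, 5, 6}) = 1
G(36) = mex({0, 1, 2, 5, 6}) = 3
G(37) = mex({0, 1, 2, 4, 5, 6}) = 3
G(38) = mex({0, 1, 2, 4}) = 3
G(39) = mex({0, 1, 2, 3, 4, 7}) = 5
G(40) = mex({0, 1, 2, 3, 4, 5, 7}) = 6
Therefore G(40) = 6.

6


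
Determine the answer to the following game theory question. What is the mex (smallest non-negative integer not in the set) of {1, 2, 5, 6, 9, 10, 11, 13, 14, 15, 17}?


Set = {1, 2, 5, 6, 9, 10, 11, 13, 14, 15, 17}
0 is NOT in the set. This is the mex.
mex = 0

0


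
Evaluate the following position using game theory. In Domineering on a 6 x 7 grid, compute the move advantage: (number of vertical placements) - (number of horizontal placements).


Board is 6 x 7 (rows x cols).
Left (vertical) placements: (rows-1) * cols = 5 * 7 = 35
Right (horizontal) placements: rows * (cols-1) = 6 * 6 = 36
Advantage = Left - Right = 35 - 36 = -1

-1


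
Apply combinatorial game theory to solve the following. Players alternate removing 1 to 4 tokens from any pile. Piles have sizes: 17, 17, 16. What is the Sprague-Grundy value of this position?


Subtraction set: {1, 2, 3, 4}
For this subtraction set, G(n) = n mod 5 (period = max + 1 = 5).
Pile 1 (size 17): G(17) = 17 mod 5 = 2
Pile 2 (size 17): G(17) = 17 mod 5 = 2
Pile 3 (size 16): G(16) = 16 mod 5 = 1
Total Grundy value = XOR of all: 2 XOR 2 XOR 1 = 1

1


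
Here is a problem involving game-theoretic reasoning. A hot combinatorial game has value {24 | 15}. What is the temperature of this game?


The game is {24 | 15}, a switch {a | b} with numbers a > b.
Cooling {a | b} by t gives {a - t | b + t}, which stops being hot when a - t = b + t, i.e. at t = (a - b)/2. So the temperature of a switch is (a - b)/2.
Temperature = (Left option - Right option) / 2
= (24 - (15)) / 2
= 9 / 2
= 9/2

9/2


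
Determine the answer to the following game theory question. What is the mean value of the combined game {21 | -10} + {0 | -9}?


G1 = {21 | -10}, G2 = {0 | -9}
Each is a switch {a | b} with numbers a > b; its mean value is (a + b)/2, and mean value is additive over game sums: m(G1 + G2) = m(G1) + m(G2).
Mean of G1 = (21 + (-10))/2 = 11/2 = 11/2
Mean of G2 = (0 + (-9))/2 = -9/2 = -9/2
Mean of G1 + G2 = 11/2 + -9/2 = 1

1


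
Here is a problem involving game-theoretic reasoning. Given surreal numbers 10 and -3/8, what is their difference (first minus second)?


x = 10, y = -3/8
Converting to common denominator: 8
x = 80/8, y = -3/8
x - y = 10 - -3/8 = 83/8

83/8


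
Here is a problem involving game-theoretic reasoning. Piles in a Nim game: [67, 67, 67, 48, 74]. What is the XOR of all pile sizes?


We need the XOR (exclusive or) of all pile sizes.
After XOR-ing pile 1 (size 67): 0 XOR 67 = 67
After XOR-ing pile 2 (size 67): 67 XOR 67 = 0
After XOR-ing pile 3 (size 67): 0 XOR 67 = 67
After XOR-ing pile 4 (size 48): 67 XOR 48 = 115
After XOR-ing pile 5 (size 74): 115 XOR 74 = 57
The Nim-value of this position is 57.

57


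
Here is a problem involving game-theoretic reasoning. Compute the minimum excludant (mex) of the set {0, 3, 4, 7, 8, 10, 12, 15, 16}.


Set = {0, 3, 4, 7, 8, 10, 12, 15, 16}
0 is in the set.
1 is NOT in the set. This is the mex.
mex = 1

1


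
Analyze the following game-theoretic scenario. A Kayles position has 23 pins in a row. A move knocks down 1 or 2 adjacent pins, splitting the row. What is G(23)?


Kayles: a move removes 1 or 2 adjacent pins from a contiguous row.
Removing pins from a row of k leaves two independent rows (a, b) with a + b = k - 1 (one pin) or a + b = k - 2 (two pins); an end removal gives a = 0.
By Sprague-Grundy, G(k) = mex{ G(a) XOR G(b) } over all these splits. G(0) = 0.
G(1): splits (0,0):0^0=0 -> mex({0}) = 1
G(2): splits (0,1):0^1=1 (0,0):0^0=0 -> mex({0, 1}) = 2
G(3): splits (0,2):0^2=2 (1,1):1^1=0 (0,1):0^1=1 -> mex({0, 1, 2}) = 3
G(4): splits (0,3):0^3=3 (1,2):1^2=3 (0,2):0^2=2 (1,1):1^1=0 -> mex({0, 2, 3}) = 1
G(5): splits (0,4):0^1=1 (1,3):1^3=2 (2,2):2^2=0 (0,3):0^3=3 (1,2):1^2=3 -> mex({0, 1, 2, 3}) = 4
G(6) = mex({0, 1, 2, 4}) = 3
G(7) = mex({0, 1, 3, 4, 5}) = 2
G(8) = mex({0, 2, 3, 5, 6}) = 1
G(9) = mex({0, 1, 2, 3, 6, 7}) = 4
G(10) = mex({0, 1, 3, 4, 5, 7}) = 2
G(11) = mex({0, 1, 2, 3, 4, 5}) = 6
G(12) = mex({0, 1, 2, 3, 5, 6, 7}) = 4
G(13) = mex({0, 2, 3, 4, 6, 7}) = 1
G(14) = mex({0, 1, 4, 5, 6, 7}) = 2
G(15) = mex({0, 1, 2, 3, 4, 5, 6}) = 7
G(16) = mex({0, 2, 3, 5, 6, 7}) = 1
G(17) = mex({0, 1, 2, 3, 5, 6, 7}) = 4
G(18) = mex({0, 1, 2, 4, 5, 6}) = 3
G(19) = mex({0, 1, 3, 4, 5, 7}) = 2
G(20) = mex({0, 2, 3, 4, 5, 6, 7}) = 1
G(21) = mex({0, 1, 2, 3, 5, 6, 7}) = 4
G(22) = mex({0, 1, 2, 3, 4, 5, 7}) = 6
G(23) = mex({0, 1, 2, 3, 4, 5, 6}) = 7
Therefore G(23) = 7.

7


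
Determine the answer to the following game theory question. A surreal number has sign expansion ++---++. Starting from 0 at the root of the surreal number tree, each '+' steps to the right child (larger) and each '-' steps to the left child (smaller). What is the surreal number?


Sign expansion: ++---++
Rule: track bounds (lo, hi), initially (-inf, +inf). On '+', the current value becomes lo and we move to the simplest number in (value, hi): value + 1 if hi = +inf, otherwise the midpoint (value + hi)/2. On '-', the current value becomes hi and we move to value - 1 if lo = -inf, otherwise the midpoint (lo + value)/2.
Start at 0.
Step 1: sign = +, move right. Bounds: (0, +inf). Value = 1
Step 2: sign = +, move right. Bounds: (1, +inf). Value = 2
Step 3: sign = -, move left. Bounds: (1, 2). Value = 3/2
Step 4: sign = -, move left. Bounds: (1, 3/2). Value = 5/4
Step 5: sign = -, move left. Bounds: (1, 5/4). Value = 9/8
Step 6: sign = +, move right. Bounds: (9/8, 5/4). Value = 19/16
Step 7: sign = +, move right. Bounds: (19/16, 5/4). Value = 39/32
The surreal number with sign expansion ++---++ is 39/32.

39/32


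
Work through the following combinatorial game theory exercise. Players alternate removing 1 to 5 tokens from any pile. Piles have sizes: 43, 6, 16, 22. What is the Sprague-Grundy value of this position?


Subtraction set: {1, 2, 3, 4, 5}
For this subtraction set, G(n) = n mod 6 (period = max + 1 = 6).
Pile 1 (size 43): G(43) = 43 mod 6 = 1
Pile 2 (size 6): G(6) = 6 mod 6 = 0
Pile 3 (size 16): G(16) = 16 mod 6 = 4
Pile 4 (size 22): G(22) = 22 mod 6 = 4
Total Grundy value = XOR of all: 1 XOR 0 XOR 4 XOR 4 = 1

1


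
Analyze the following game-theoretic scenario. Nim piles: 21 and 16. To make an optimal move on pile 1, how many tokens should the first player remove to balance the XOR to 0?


Piles: 21 and 16
Current XOR: 21 XOR 16 = 5 (non-zero, so this is an N-position).
To make the XOR zero, we need to find a move that balances the piles.
For pile 1 (size 21): target = 21 XOR 5 = 16
We reduce pile 1 from 21 to 16.
Tokens removed: 21 - 16 = 5
Verification: 16 XOR 16 = 0

5


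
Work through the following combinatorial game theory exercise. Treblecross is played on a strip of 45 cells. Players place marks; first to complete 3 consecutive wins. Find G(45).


Treblecross: place X on empty cells; 3-in-a-row wins.
Playing within two cells of an existing X lets the opponent win at once, so sensible play treats the cells i-2..i+2 around each X as dead. The player left with no safe cell loses, so this is a normal-play take-away game on strips of safe cells.
Placing X at cell i (0-indexed) of a strip of k safe cells leaves independent strips of sizes max(0, i-2) and max(0, k-i-3). Hence G(k) = mex{ G(max(0,i-2)) XOR G(max(0,k-i-3)) : 0 <= i < k }, with G(0) = 0.
G(1): splits (0,0):0^0=0 -> mex({0}) = 1
G(2): splits (0,0):0^0=0 -> mex({0}) = 1
G(3): splits (0,0):0^0=0 -> mex({0}) = 1
G(4): splits (0,1):0^1=1 (0,0):0^0=0 -> mex({0, 1}) = 2
G(5): splits (0,2):0^1=1 (0,1):0^1=1 (0,0):0^0=0 -> mex({0, 1}) = 2
G(6) = mex({1}) = 0
G(7) = mex({0, 1, 2}) = 3
G(8) = mex({0, 1, 2}) = 3
G(9) = mex({0, 2}) = 1
G(10) = mex({0, 2, 3}) = 1
G(11) = mex({0, 3}) = 1
G(12) = mex({1, 3}) = 0
G(13) = mex({0, 1, 2, 3}) = 4
G(14) = mex({0, 1, 2}) = 3
G(15) = mex({0, 1, 2}) = 3
G(16) = mex({0, 1, 2, 4}) = 3
G(17) = mex({0, 1, 3, 4}) = 2
G(18) = mex({0, 1, 3, 4}) = 2
G(19) = mex({0, 1, 3, 5}) = 2
G(20) = mex({0, 1, 2, 3, 5}) = 4
G(21) = mex({0, 1, 2, 3, 5}) = 4
G(22) = mex({1, 2, 6}) = 0
G(23) = mex({0, 1, 2, 3, 4, 6}) = 5
G(24) = mex({0, 1, 2, 3, 4}) = 5
G(25) = mex({0, 1, 3, 4, 7}) = 2
G(26) = mex({0, 1, 3, 4, 5, 7}) = 2
G(27) = mex({0, 1, 3, 5}) = 2
G(28) = mex({0, 1, 2, 5}) = 3
G(29) = mex({0, 1, 2, 4, 5, 6}) = 3
G(30) = mex({1, 2, 4, 6}) = 0
G(31) = mex({0, 1, 2, 3, 4, 6}) = 5
G(32) = mex({1, 2, 3, 4, 7}) = 0
G(33) = mex({0, 3, 7}) = 1
G(34) = mex({0, 2, 3, 5, 7}) = 1
G(35) = mex({0, 2, 3, 5, 6}) = 1
G(36) = mex({0, 1, 2, 5, 6}) = 3
G(37) = mex({0, 1, 2, 4, 5, 6}) = 3
G(38) = mex({0, 1, 2, 4}) = 3
G(39) = mex({0, 1, 2, 3, 4, 7}) = 5
G(40) = mex({0, 1, 2, 3, 4, 5, 7}) = 6
G(41) = mex({0, 1, 2, 3, 5, 7}) = 4
G(42) = mex({0, 1, 2, 3, 5, 6, 7}) = 4
G(43) = mex({0, 2, 3, 5, 6}) = 1
G(44) = mex({1, 2, 3, 4, 5, 6}) = 0
G(45) = mex({0, 1, 2, 3, 4, 6, 7}) = 5
Therefore G(45) = 5.

5


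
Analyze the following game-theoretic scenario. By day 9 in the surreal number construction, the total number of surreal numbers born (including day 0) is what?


Day 0: {|} = 0 is born. Count = 1.
Day n: the number of surreal numbers born by day n is 2^(n+1) - 1.
By day 0: 2^1 - 1 = 1
By day 1: 2^2 - 1 = 3
By day 2: 2^3 - 1 = 7
By day 3: 2^4 - 1 = 15
By day 4: 2^5 - 1 = 31
By day 5: 2^6 - 1 = 63
By day 6: 2^7 - 1 = 127
By day 7: 2^8 - 1 = 255
By day 8: 2^9 - 1 = 511
By day 9: 2^10 - 1 = 1023
By day 9: 1023 surreal numbers.

1023


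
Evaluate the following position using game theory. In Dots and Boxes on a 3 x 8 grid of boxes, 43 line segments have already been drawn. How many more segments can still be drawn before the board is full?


Grid: 3 x 8 boxes, i.e. 4 rows and 9 columns of dots.
Horizontal edges: (rows + 1) * cols = 4 * 8 = 32
Vertical edges: rows * (cols + 1) = 3 * 9 = 27
Total edges: 32 + 27 = 59
Edges drawn: 43
Remaining: 59 - 43 = 16

16


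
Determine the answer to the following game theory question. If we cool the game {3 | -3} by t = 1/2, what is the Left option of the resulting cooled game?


Original game: {3 | -3} (a switch {a | b} with a > b).
Cooling by t (for t below the temperature (a - b)/2 = 3) taxes each move by t: {a | b} cooled by t is {a - t | b + t}.
Cooling amount: t = 1/2
Cooled Left option: 3 - 1/2 = 5/2
Cooled Right option: -3 + 1/2 = -5/2
Cooled game: {5/2 | -5/2}
Left option = 5/2

5/2


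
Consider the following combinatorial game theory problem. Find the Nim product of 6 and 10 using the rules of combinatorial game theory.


Nim multiplication is bilinear over XOR: (u XOR v) * w = (u*w) XOR (v*w).
So we split each operand into its bit components and XOR the pairwise Nim products.
6 = 2 + 4 (as XOR of powers of 2).
10 = 2 + 8 (as XOR of powers of 2).
Using the standard Nim-product table on single bits:
  2*2 = 3,   2*4 = 8,   2*8 = 12,
  4*4 = 6,   4*8 = 11,  8*8 = 13,
and  1*x = x (identity), k*l = l*k (commutative).
Pairwise Nim products:
  2 * 2 = 3
  2 * 8 = 12
  4 * 2 = 8
  4 * 8 = 11
XOR them: 3 XOR 12 XOR 8 XOR 11 = 12.
Result: 6 * 10 = 12 (in Nim).

12


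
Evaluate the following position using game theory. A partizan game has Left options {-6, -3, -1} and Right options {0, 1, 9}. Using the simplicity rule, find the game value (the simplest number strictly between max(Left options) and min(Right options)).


Left options: {-6, -3, -1}, max = -1
Right options: {0, 1, 9}, min = 0
All options are numbers and max(Left) < min(Right), so by the simplicity theorem the value is the simplest (earliest-born) number strictly between -1 and 0.
No integer lies strictly between -1 and 0, so the value is the dyadic rational m/2^k in the interval with the smallest k (then m odd); search k = 1, 2, ...:
Denominator 2: -1/2 lies strictly between -1 and 0 -- found.
The simplest number in the interval is -1/2.
Game value = -1/2

-1/2


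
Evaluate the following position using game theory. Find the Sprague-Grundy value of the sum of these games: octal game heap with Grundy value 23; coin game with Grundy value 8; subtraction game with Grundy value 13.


By the Sprague-Grundy theorem, the Grundy value of a sum of games is the XOR of individual Grundy values.
octal game heap: Grundy value = 23. Running XOR: 0 XOR 23 = 23
coin game: Grundy value = 8. Running XOR: 23 XOR 8 = 31
subtraction game: Grundy value = 13. Running XOR: 31 XOR 13 = 18
The combined Grundy value is 18.

18


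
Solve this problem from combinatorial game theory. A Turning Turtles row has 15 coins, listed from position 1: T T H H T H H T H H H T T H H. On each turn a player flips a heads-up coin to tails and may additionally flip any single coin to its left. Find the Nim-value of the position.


Coins: T T H H T H H T H H H T T H H
Key fact: a single head at position k behaves exactly like a Nim heap of size k (turning it to T and optionally flipping a coin at j < k corresponds to moving the heap from k to j, or to 0), and heads combine as a disjunctive sum (two heads at the same place would cancel, matching j XOR j = 0). So the Nim-value is the XOR of the 1-indexed positions of the heads.
Face-up positions (1-indexed): [3, 4, 6, 7, 9, 10, 11, 14, 15]
XOR 0 with 3: 0 XOR 3 = 3
XOR 3 with 4: 3 XOR 4 = 7
XOR 7 with 6: 7 XOR 6 = 1
XOR 1 with 7: 1 XOR 7 = 6
XOR 6 with 9: 6 XOR 9 = 15
XOR 15 with 10: 15 XOR 10 = 5
XOR 5 with 11: 5 XOR 11 = 14
XOR 14 with 14: 14 XOR 14 = 0
XOR 0 with 15: 0 XOR 15 = 15
Nim-value = 15

15


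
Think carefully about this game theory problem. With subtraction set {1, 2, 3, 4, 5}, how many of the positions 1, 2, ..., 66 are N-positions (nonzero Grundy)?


Subtraction set S = {1, 2, 3, 4, 5}, so G(n) = n mod 6.
G(n) = 0 when n is a multiple of 6.
Multiples of 6 in [1, 66]: 11
N-positions (nonzero Grundy) = 66 - 11 = 55

55


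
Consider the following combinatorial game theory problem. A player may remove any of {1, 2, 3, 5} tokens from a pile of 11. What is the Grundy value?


The subtraction set is S = {1, 2, 3, 5}.
G(k) = mex{ G(k - s) : s in S, s <= k }. We compute iteratively: G(0) = 0.
G(1) = mex({0}) = 1
G(2) = mex({0, 1}) = 2
G(3) = mex({0, 1, 2}) = 3
G(4) = mex({1, 2, 3}) = 0
G(5) = mex({0, 2, 3}) = 1
G(6) = mex({0, 1, 3}) = 2
G(7) = mex({0, 1, 2}) = 3
G(8) = mex({1, 2, 3}) = 0
Observe that G(4)..G(8) = 0, 1, 2, 3, 0 repeats G(0)..G(4) = 0, 1, 2, 3, 0.
For k >= max(S) = 5, G(k) is determined by the previous 5 values G(k-5)..G(k-1); a window of 5 consecutive values has recurred shifted by 4, so by induction G(k + 4) = G(k) for all k >= 0: the sequence is periodic from the start with period 4.
One period: G(0..3) = 0, 1, 2, 3.
11 mod 4 = 3, so G(11) = G(3) = 3.

3


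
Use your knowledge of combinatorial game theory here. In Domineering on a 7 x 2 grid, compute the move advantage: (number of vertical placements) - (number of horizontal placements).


Board is 7 x 2 (rows x cols).
Left (vertical) placements: (rows-1) * cols = 6 * 2 = 12
Right (horizontal) placements: rows * (cols-1) = 7 * 1 = 7
Advantage = Left - Right = 12 - 7 = 5

5


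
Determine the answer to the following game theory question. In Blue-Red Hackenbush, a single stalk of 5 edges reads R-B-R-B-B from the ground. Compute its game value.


Edges (from ground): R-B-R-B-B
By Berlekamp's sign-expansion rule, a Blue-Red Hackenbush stalk has the value of the surreal number whose sign sequence is the edge sequence with B -> + and R -> -.
Sign sequence: -+-++
Trace the sign expansion in the surreal number tree, starting from 0:
Edge 1: R (sign -) -> bounds (-inf, 0), value = -1
Edge 2: B (sign +) -> bounds (-1, 0), value = -1/2
Edge 3: R (sign -) -> bounds (-1, -1/2), value = -3/4
Edge 4: B (sign +) -> bounds (-3/4, -1/2), value = -5/8
Edge 5: B (sign +) -> bounds (-5/8, -1/2), value = -9/16
Game value = -9/16

-9/16


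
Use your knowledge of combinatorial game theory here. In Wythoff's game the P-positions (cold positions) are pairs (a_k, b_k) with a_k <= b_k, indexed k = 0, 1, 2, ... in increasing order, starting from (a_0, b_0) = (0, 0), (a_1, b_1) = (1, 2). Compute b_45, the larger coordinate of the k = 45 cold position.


By Wythoff's theorem, a_k = floor(k * phi) and b_k = floor(k * phi^2) = a_k + k, where phi = (1 + sqrt(5))/2 is the golden ratio.
phi = (1 + sqrt(5))/2 = 1.618034
phi^2 = phi + 1 = 2.618034
k = 45
k * phi^2 = 45 * 2.618034 = 117.811529
b_45 = floor(k * phi^2) = 117 (check: a_45 + k = 72 + 45 = 117)

117


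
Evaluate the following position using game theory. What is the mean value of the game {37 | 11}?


Game = {37 | 11}, a switch {a | b} with numbers a > b.
Its thermograph has left wall a - t and right wall b + t, which meet at t = (a - b)/2, where both equal (a + b)/2. So the mast (mean value) is at (a + b)/2.
Mean = (37 + (11))/2 = 48/2 = 24

24


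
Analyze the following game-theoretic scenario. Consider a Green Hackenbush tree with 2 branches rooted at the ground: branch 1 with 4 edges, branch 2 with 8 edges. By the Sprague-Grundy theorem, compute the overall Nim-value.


The tree has 2 branches from the ground vertex.
In Green Hackenbush, the Nim-value of a simple path of length k is k.
Branch 1: length 4, Nim-value = 4
Branch 2: length 8, Nim-value = 8
Total Nim-value = XOR of all branch values:
0 XOR 4 = 4
4 XOR 8 = 12
Nim-value of the tree = 12

12


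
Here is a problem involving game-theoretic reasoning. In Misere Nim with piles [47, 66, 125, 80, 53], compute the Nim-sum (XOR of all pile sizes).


We need the XOR (exclusive or) of all pile sizes.
After XOR-ing pile 1 (size 47): 0 XOR 47 = 47
After XOR-ing pile 2 (size 66): 47 XOR 66 = 109
After XOR-ing pile 3 (size 125): 109 XOR 125 = 16
After XOR-ing pile 4 (size 80): 16 XOR 80 = 64
After XOR-ing pile 5 (size 53): 64 XOR 53 = 117
The Nim-value of this position is 117.

117


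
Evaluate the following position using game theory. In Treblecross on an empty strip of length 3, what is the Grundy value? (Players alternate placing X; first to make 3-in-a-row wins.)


Treblecross: place X on empty cells; 3-in-a-row wins.
Playing within two cells of an existing X lets the opponent win at once, so sensible play treats the cells i-2..i+2 around each X as dead. The player left with no safe cell loses, so this is a normal-play take-away game on strips of safe cells.
Placing X at cell i (0-indexed) of a strip of k safe cells leaves independent strips of sizes max(0, i-2) and max(0, k-i-3). Hence G(k) = mex{ G(max(0,i-2)) XOR G(max(0,k-i-3)) : 0 <= i < k }, with G(0) = 0.
G(1): splits (0,0):0^0=0 -> mex({0}) = 1
G(2): splits (0,0):0^0=0 -> mex({0}) = 1
G(3): splits (0,0):0^0=0 -> mex({0}) = 1
Therefore G(3) = 1.

1


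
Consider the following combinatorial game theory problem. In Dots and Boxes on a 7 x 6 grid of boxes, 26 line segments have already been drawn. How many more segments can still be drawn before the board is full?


Grid: 7 x 6 boxes, i.e. 8 rows and 7 columns of dots.
Horizontal edges: (rows + 1) * cols = 8 * 6 = 48
Vertical edges: rows * (cols + 1) = 7 * 7 = 49
Total edges: 48 + 49 = 97
Edges drawn: 26
Remaining: 97 - 26 = 71

71


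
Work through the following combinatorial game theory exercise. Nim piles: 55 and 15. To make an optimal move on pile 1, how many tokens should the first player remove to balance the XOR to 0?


Piles: 55 and 15
Current XOR: 55 XOR 15 = 56 (non-zero, so this is an N-position).
To make the XOR zero, we need to find a move that balances the piles.
For pile 1 (size 55): target = 55 XOR 56 = 15
We reduce pile 1 from 55 to 15.
Tokens removed: 55 - 15 = 40
Verification: 15 XOR 15 = 0

40


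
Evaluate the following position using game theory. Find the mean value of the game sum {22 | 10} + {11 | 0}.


G1 = {22 | 10}, G2 = {11 | 0}
Each is a switch {a | b} with numbers a > b; its mean value is (a + b)/2, and mean value is additive over game sums: m(G1 + G2) = m(G1) + m(G2).
Mean of G1 = (22 + (10))/2 = 32/2 = 16
Mean of G2 = (11 + (0))/2 = 11/2 = 11/2
Mean of G1 + G2 = 16 + 11/2 = 43/2

43/2


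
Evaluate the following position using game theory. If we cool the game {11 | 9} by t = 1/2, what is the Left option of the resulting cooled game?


Original game: {11 | 9} (a switch {a | b} with a > b).
Cooling by t (for t below the temperature (a - b)/2 = 1) taxes each move by t: {a | b} cooled by t is {a - t | b + t}.
Cooling amount: t = 1/2
Cooled Left option: 11 - 1/2 = 21/2
Cooled Right option: 9 + 1/2 = 19/2
Cooled game: {21/2 | 19/2}
Left option = 21/2

21/2


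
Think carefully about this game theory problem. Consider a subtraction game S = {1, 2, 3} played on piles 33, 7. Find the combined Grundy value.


Subtraction set: {1, 2, 3}
For this subtraction set, G(n) = n mod 4 (period = max + 1 = 4).
Pile 1 (size 33): G(33) = 33 mod 4 = 1
Pile 2 (size 7): G(7) = 7 mod 4 = 3
Total Grundy value = XOR of all: 1 XOR 3 = 2

2


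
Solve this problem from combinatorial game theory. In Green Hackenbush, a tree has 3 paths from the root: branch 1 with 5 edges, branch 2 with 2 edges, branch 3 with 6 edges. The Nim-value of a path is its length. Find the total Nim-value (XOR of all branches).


The tree has 3 branches from the ground vertex.
In Green Hackenbush, the Nim-value of a simple path of length k is k.
Branch 1: length 5, Nim-value = 5
Branch 2: length 2, Nim-value = 2
Branch 3: length 6, Nim-value = 6
Total Nim-value = XOR of all branch values:
0 XOR 5 = 5
5 XOR 2 = 7
7 XOR 6 = 1
Nim-value of the tree = 1

1


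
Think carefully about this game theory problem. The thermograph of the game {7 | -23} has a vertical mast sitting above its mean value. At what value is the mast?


Game = {7 | -23}, a switch {a | b} with numbers a > b.
Its thermograph has left wall a - t and right wall b + t, which meet at t = (a - b)/2, where both equal (a + b)/2. So the mast (mean value) is at (a + b)/2.
Mean = (7 + (-23))/2 = -16/2 = -8

-8


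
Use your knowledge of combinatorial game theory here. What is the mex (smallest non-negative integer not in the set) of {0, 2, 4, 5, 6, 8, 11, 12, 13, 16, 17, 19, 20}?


Set = {0, 2, 4, 5, 6, 8, 11, 12, 13, 16, 17, 19, 20}
0 is in the set.
1 is NOT in the set. This is the mex.
mex = 1

1


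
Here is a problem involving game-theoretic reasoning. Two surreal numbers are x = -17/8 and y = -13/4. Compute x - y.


x = -17/8, y = -13/4
Converting to common denominator: 8
x = -17/8, y = -26/8
x - y = -17/8 - -13/4 = 9/8

9/8


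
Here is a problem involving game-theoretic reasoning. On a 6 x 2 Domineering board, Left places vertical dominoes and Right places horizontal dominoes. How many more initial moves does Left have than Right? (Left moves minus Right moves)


Board is 6 x 2 (rows x cols).
Left (vertical) placements: (rows-1) * cols = 5 * 2 = 10
Right (horizontal) placements: rows * (cols-1) = 6 * 1 = 6
Advantage = Left - Right = 10 - 6 = 4

4


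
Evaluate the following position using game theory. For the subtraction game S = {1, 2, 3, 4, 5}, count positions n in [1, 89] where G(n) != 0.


Subtraction set S = {1, 2, 3, 4, 5}, so G(n) = n mod 6.
G(n) = 0 when n is a multiple of 6.
Multiples of 6 in [1, 89]: 14
N-positions (nonzero Grundy) = 89 - 14 = 75

75


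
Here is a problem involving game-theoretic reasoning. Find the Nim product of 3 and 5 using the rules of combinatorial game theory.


Nim multiplication is bilinear over XOR: (u XOR v) * w = (u*w) XOR (v*w).
So we split each operand into its bit components and XOR the pairwise Nim products.
3 = 1 + 2 (as XOR of powers of 2).
5 = 1 + 4 (as XOR of powers of 2).
Using the standard Nim-product table on single bits:
  2*2 = 3,   2*4 = 8,   2*8 = 12,
  4*4 = 6,   4*8 = 11,  8*8 = 13,
and  1*x = x (identity), k*l = l*k (commutative).
Pairwise Nim products:
  1 * 1 = 1
  1 * 4 = 4
  2 * 1 = 2
  2 * 4 = 8
XOR them: 1 XOR 4 XOR 2 XOR 8 = 15.
Result: 3 * 5 = 15 (in Nim).

15


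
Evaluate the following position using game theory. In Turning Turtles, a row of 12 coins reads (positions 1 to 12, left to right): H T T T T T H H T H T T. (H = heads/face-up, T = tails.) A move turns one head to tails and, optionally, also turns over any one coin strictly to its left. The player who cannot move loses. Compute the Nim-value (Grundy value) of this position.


Coins: H T T T T T H H T H T T
Key fact: a single head at position k behaves exactly like a Nim heap of size k (turning it to T and optionally flipping a coin at j < k corresponds to moving the heap from k to j, or to 0), and heads combine as a disjunctive sum (two heads at the same place would cancel, matching j XOR j = 0). So the Nim-value is the XOR of the 1-indexed positions of the heads.
Face-up positions (1-indexed): [1, 7, 8, 10]
XOR 0 with 1: 0 XOR 1 = 1
XOR 1 with 7: 1 XOR 7 = 6
XOR 6 with 8: 6 XOR 8 = 14
XOR 14 with 10: 14 XOR 10 = 4
Nim-value = 4

4


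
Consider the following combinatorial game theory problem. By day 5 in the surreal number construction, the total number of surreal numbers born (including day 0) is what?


Day 0: {|} = 0 is born. Count = 1.
Day n: the number of surreal numbers born by day n is 2^(n+1) - 1.
By day 0: 2^1 - 1 = 1
By day 1: 2^2 - 1 = 3
By day 2: 2^3 - 1 = 7
By day 3: 2^4 - 1 = 15
By day 4: 2^5 - 1 = 31
By day 5: 2^6 - 1 = 63
By day 5: 63 surreal numbers.

63


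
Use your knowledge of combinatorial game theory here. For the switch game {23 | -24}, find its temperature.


The game is {23 | -24}, a switch {a | b} with numbers a > b.
Cooling {a | b} by t gives {a - t | b + t}, which stops being hot when a - t = b + t, i.e. at t = (a - b)/2. So the temperature of a switch is (a - b)/2.
Temperature = (Left option - Right option) / 2
= (23 - (-24)) / 2
= 47 / 2
= 47/2

47/2


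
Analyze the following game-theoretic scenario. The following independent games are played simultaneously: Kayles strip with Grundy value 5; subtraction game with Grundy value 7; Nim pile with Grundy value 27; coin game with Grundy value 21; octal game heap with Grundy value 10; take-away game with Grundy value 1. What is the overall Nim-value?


By the Sprague-Grundy theorem, the Grundy value of a sum of games is the XOR of individual Grundy values.
Kayles strip: Grundy value = 5. Running XOR: 0 XOR 5 = 5
subtraction game: Grundy value = 7. Running XOR: 5 XOR 7 = 2
Nim pile: Grundy value = 27. Running XOR: 2 XOR 27 = 25
coin game: Grundy value = 21. Running XOR: 25 XOR 21 = 12
octal game heap: Grundy value = 10. Running XOR: 12 XOR 10 = 6
take-away game: Grundy value = 1. Running XOR: 6 XOR 1 = 7
The combined Grundy value is 7.

7


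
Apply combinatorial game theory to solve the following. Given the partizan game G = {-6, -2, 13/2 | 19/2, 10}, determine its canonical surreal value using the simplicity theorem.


Left options: {-6, -2, 13/2}, max = 13/2
Right options: {19/2, 10}, min = 19/2
All options are numbers and max(Left) < min(Right), so by the simplicity theorem the value is the simplest (earliest-born) number strictly between 13/2 and 19/2.
Integers 7 through 9 all lie strictly between 13/2 and 19/2.
Among integers, the simplest (lowest birthday = smallest |n|; 0 is born on day 0, +-n on day n) is 7.
No non-integer in the interval can be simpler: if x is a non-integer in the interval, then floor(x) or ceil(x) also lies in the interval (the interval contains an integer), and both are proper prefixes of x's sign expansion, i.e. born earlier. So the game value is 7.
Game value = 7

7


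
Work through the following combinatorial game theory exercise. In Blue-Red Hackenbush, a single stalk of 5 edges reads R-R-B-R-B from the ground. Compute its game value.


Edges (from ground): R-R-B-R-B
By Berlekamp's sign-expansion rule, a Blue-Red Hackenbush stalk has the value of the surreal number whose sign sequence is the edge sequence with B -> + and R -> -.
Sign sequence: --+-+
Trace the sign expansion in the surreal number tree, starting from 0:
Edge 1: R (sign -) -> bounds (-inf, 0), value = -1
Edge 2: R (sign -) -> bounds (-inf, -1), value = -2
Edge 3: B (sign +) -> bounds (-2, -1), value = -3/2
Edge 4: R (sign -) -> bounds (-2, -3/2), value = -7/4
Edge 5: B (sign +) -> bounds (-7/4, -3/2), value = -13/8
Game value = -13/8

-13/8


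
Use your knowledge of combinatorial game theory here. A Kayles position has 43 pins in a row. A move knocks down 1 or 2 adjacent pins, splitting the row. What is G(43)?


Kayles: a move removes 1 or 2 adjacent pins from a contiguous row.
Removing pins from a row of k leaves two independent rows (a, b) with a + b = k - 1 (one pin) or a + b = k - 2 (two pins); an end removal gives a = 0.
By Sprague-Grundy, G(k) = mex{ G(a) XOR G(b) } over all these splits. G(0) = 0.
G(1): splits (0,0):0^0=0 -> mex({0}) = 1
G(2): splits (0,1):0^1=1 (0,0):0^0=0 -> mex({0, 1}) = 2
G(3): splits (0,2):0^2=2 (1,1):1^1=0 (0,1):0^1=1 -> mex({0, 1, 2}) = 3
G(4): splits (0,3):0^3=3 (1,2):1^2=3 (0,2):0^2=2 (1,1):1^1=0 -> mex({0, 2, 3}) = 1
G(5): splits (0,4):0^1=1 (1,3):1^3=2 (2,2):2^2=0 (0,3):0^3=3 (1,2):1^2=3 -> mex({0, 1, 2, 3}) = 4
G(6) = mex({0, 1, 2, 4}) = 3
G(7) = mex({0, 1, 3, 4, 5}) = 2
G(8) = mex({0, 2, 3, 5, 6}) = 1
G(9) = mex({0, 1, 2, 3, 6, 7}) = 4
G(10) = mex({0, 1, 3, 4, 5, 7}) = 2
G(11) = mex({0, 1, 2, 3, 4, 5}) = 6
G(12) = mex({0, 1, 2, 3, 5, 6, 7}) = 4
G(13) = mex({0, 2, 3, 4, 6, 7}) = 1
G(14) = mex({0, 1, 4, 5, 6, 7}) = 2
G(15) = mex({0, 1, 2, 3, 4, 5, 6}) = 7
G(16) = mex({0, 2, 3, 5, 6, 7}) = 1
G(17) = mex({0, 1, 2, 3, 5, 6, 7}) = 4
G(18) = mex({0, 1, 2, 4, 5, 6}) = 3
G(19) = mex({0, 1, 3, 4, 5, 7}) = 2
G(20) = mex({0, 2, 3, 4, 5, 6, 7}) = 1
G(21) = mex({0, 1, 2, 3, 5, 6, 7}) = 4
G(22) = mex({0, 1, 2, 3, 4, 5, 7}) = 6
G(23) = mex({0, 1, 2, 3, 4, 5, 6}) = 7
G(24) = mex({0, 1, 2, 3, 5, 6, 7}) = 4
G(25) = mex({0, 2, 3, 4, 6, 7}) = 1
G(26) = mex({0, 1, 3, 4, 5, 6, 7}) = 2
G(27) = mex({0, 1, 2, 3, 4, 5, 6, 7}) = 8
G(28) = mex({0, 1, 2, 3, 4, 6, 7, 8}) = 5
G(29) = mex({0, 1, 2, 3, 5, 6, 7, 8, 9}) = 4
G(30) = mex({0, 1, 2, 3, 4, 5, 6, 9, 10}) = 7
G(31) = mex({0, 1, 3, 4, 5, 7, 10, 11}) = 2
G(32) = mex({0, 2, 3, 4, 5, 6, 7, 9, 11}) = 1
G(33) = mex({0, 1, 2, 3, 4, 5, 6, 7, 9, 12}) = 8
G(34) = mex({0, 1, 2, 3, 4, 5, 7, 8, 11, 12}) = 6
G(35) = mex({0, 1, 2, 3, 4, 5, 6, 8, 9, 10, 11}) = 7
G(36) = mex({0, 1, 2, 3, 5, 6, 7, 9, 10}) = 4
G(37) = mex({0, 2, 3, 4, 6, 7, 9, 10, 11, 12}) = 1
G(38) = mex({0, 1, 3, 4, 5, 6, 7, 9, 10, 11, 12}) = 2
G(39) = mex({0, 1, 2, 4, 5, 6, 7, 9, 10, 12, 14}) = 3
G(40) = mex({0, 2, 3, 4, 6, 7, 11, 12, 14}) = 1
G(41) = mex({0, 1, 2, 3, 5, 6, 7, 9, 10, 11, 12}) = 4
G(42) = mex({0, 1, 2, 3, 4, 5, 6, 9, 10}) = 7
G(43) = mex({0, 1, 3, 4, 5, 7, 9, 10, 12, 15}) = 2
Therefore G(43) = 2.

2


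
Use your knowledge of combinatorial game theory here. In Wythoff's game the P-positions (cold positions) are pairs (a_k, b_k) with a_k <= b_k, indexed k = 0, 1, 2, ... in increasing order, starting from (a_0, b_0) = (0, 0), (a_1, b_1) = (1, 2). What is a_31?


By Wythoff's theorem, a_k = floor(k * phi) and b_k = floor(k * phi^2) = a_k + k, where phi = (1 + sqrt(5))/2 is the golden ratio.
phi = (1 + sqrt(5))/2 = 1.618034
k = 31
k * phi = 31 * 1.618034 = 50.159054
a_31 = floor(k * phi) = 50

50


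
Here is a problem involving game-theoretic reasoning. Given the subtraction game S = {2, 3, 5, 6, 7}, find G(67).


The subtraction set is S = {2, 3, 5, 6, 7}.
G(k) = mex{ G(k - s) : s in S, s <= k }. We compute iteratively: G(0) = 0.
G(1) = mex({}) = 0
G(2) = mex({0}) = 1
G(3) = mex({0}) = 1
G(4) = mex({0, 1}) = 2
G(5) = mex({0, 1}) = 2
G(6) = mex({0, 1, 2}) = 3
G(7) = mex({0, 1, 2}) = 3
G(8) = mex({0, 1, 2, 3}) = 4
G(9) = mex({1, 2, 3}) = 0
G(10) = mex({1, 2, 3, 4}) = 0
G(11) = mex({0, 2, 3, 4}) = 1
G(12) = mex({0, 2, 3}) = 1
G(13) = mex({0, 1, 3, 4}) = 2
G(14) = mex({0, 1, 3, 4}) = 2
G(15) = mex({0, 1, 2, 4}) = 3
Observe that G(9)..G(15) = 0, 0, 1, 1, 2, 2, 3 repeats G(0)..G(6) = 0, 0, 1, 1, 2, 2, 3.
For k >= max(S) = 7, G(k) is determined by the previous 7 values G(k-7)..G(k-1); a window of 7 consecutive values has recurred shifted by 9, so by induction G(k + 9) = G(k) for all k >= 0: the sequence is periodic from the start with period 9.
One period: G(0..8) = 0, 0, 1, 1, 2, 2, 3, 3, 4.
67 mod 9 = 4, so G(67) = G(4) = 2.

2


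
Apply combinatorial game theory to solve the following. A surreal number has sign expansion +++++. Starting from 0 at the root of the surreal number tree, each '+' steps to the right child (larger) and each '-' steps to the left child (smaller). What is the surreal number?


Sign expansion: +++++
Rule: track bounds (lo, hi), initially (-inf, +inf). On '+', the current value becomes lo and we move to the simplest number in (value, hi): value + 1 if hi = +inf, otherwise the midpoint (value + hi)/2. On '-', the current value becomes hi and we move to value - 1 if lo = -inf, otherwise the midpoint (lo + value)/2.
Start at 0.
Step 1: sign = +, move right. Bounds: (0, +inf). Value = 1
Step 2: sign = +, move right. Bounds: (1, +inf). Value = 2
Step 3: sign = +, move right. Bounds: (2, +inf). Value = 3
Step 4: sign = +, move right. Bounds: (3, +inf). Value = 4
Step 5: sign = +, move right. Bounds: (4, +inf). Value = 5
The surreal number with sign expansion +++++ is 5.

5


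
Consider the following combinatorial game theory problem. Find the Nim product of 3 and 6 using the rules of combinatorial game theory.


Nim multiplication is bilinear over XOR: (u XOR v) * w = (u*w) XOR (v*w).
So we split each operand into its bit components and XOR the pairwise Nim products.
3 = 1 + 2 (as XOR of powers of 2).
6 = 2 + 4 (as XOR of powers of 2).
Using the standard Nim-product table on single bits:
  2*2 = 3,   2*4 = 8,   2*8 = 12,
  4*4 = 6,   4*8 = 11,  8*8 = 13,
and  1*x = x (identity), k*l = l*k (commutative).
Pairwise Nim products:
  1 * 2 = 2
  1 * 4 = 4
  2 * 2 = 3
  2 * 4 = 8
XOR them: 2 XOR 4 XOR 3 XOR 8 = 13.
Result: 3 * 6 = 13 (in Nim).

13
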